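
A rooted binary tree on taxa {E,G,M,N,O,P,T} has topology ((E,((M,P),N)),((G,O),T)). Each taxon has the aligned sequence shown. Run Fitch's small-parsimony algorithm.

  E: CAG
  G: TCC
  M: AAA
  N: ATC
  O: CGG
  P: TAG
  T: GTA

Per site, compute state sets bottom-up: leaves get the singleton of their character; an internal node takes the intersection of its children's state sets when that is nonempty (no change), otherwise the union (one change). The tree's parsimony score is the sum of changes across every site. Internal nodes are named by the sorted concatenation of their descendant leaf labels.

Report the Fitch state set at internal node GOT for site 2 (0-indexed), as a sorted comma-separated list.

[col 0] MP: children M:{A}, P:{T} ∪→ {A,T}; cost 1
[col 0] MNP: children MP:{A,T}, N:{A} ∩→ {A}; cost 0
[col 0] EMNP: children E:{C}, MNP:{A} ∪→ {A,C}; cost 1
[col 0] GO: children G:{T}, O:{C} ∪→ {C,T}; cost 1
[col 0] GOT: children GO:{C,T}, T:{G} ∪→ {C,G,T}; cost 1
[col 0] EGMNOPT: children EMNP:{A,C}, GOT:{C,G,T} ∩→ {C}; cost 0
[col 1] MP: children M:{A}, P:{A} ∩→ {A}; cost 0
[col 1] MNP: children MP:{A}, N:{T} ∪→ {A,T}; cost 1
[col 1] EMNP: children E:{A}, MNP:{A,T} ∩→ {A}; cost 0
[col 1] GO: children G:{C}, O:{G} ∪→ {C,G}; cost 1
[col 1] GOT: children GO:{C,G}, T:{T} ∪→ {C,G,T}; cost 1
[col 1] EGMNOPT: children EMNP:{A}, GOT:{C,G,T} ∪→ {A,C,G,T}; cost 1
[col 2] MP: children M:{A}, P:{G} ∪→ {A,G}; cost 1
[col 2] MNP: children MP:{A,G}, N:{C} ∪→ {A,C,G}; cost 1
[col 2] EMNP: children E:{G}, MNP:{A,C,G} ∩→ {G}; cost 0
[col 2] GO: children G:{C}, O:{G} ∪→ {C,G}; cost 1
[col 2] GOT: children GO:{C,G}, T:{A} ∪→ {A,C,G}; cost 1
[col 2] EGMNOPT: children EMNP:{G}, GOT:{A,C,G} ∩→ {G}; cost 0
per-site changes: [4, 4, 4]; total = 12

A,C,G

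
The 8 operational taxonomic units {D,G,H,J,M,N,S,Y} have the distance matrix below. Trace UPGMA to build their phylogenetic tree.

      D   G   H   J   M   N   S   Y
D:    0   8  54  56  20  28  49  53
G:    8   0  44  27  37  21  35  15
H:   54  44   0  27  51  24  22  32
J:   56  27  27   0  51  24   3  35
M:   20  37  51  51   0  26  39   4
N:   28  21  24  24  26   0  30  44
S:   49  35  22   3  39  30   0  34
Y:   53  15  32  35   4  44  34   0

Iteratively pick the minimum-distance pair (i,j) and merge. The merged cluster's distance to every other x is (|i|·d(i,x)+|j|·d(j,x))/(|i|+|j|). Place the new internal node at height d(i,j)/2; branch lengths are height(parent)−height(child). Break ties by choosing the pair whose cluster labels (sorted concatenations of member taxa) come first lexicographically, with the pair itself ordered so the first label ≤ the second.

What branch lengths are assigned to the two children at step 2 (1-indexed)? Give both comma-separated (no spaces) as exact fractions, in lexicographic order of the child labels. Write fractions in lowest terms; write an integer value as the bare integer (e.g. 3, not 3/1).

1. join J+S (d=3) ⇒ JS; edges |J|=3/2, |S|=3/2
  updated: d(D,JS)=105/2, d(G,JS)=31, d(H,JS)=49/2, d(JS,M)=45, d(JS,N)=27, d(JS,Y)=69/2
2. join M+Y (d=4) ⇒ MY; edges |M|=2, |Y|=2
  updated: d(D,MY)=73/2, d(G,MY)=26, d(H,MY)=83/2, d(JS,MY)=159/4, d(MY,N)=35
3. join D+G (d=8) ⇒ DG; edges |D|=4, |G|=4
  updated: d(DG,H)=49, d(DG,JS)=167/4, d(DG,MY)=125/4, d(DG,N)=49/2
4. join H+N (d=24) ⇒ HN; edges |H|=12, |N|=12
  updated: d(DG,HN)=147/4, d(HN,JS)=103/4, d(HN,MY)=153/4
5. join HN+JS (d=103/4) ⇒ HJNS; edges |HN|=7/8, |JS|=91/8
  updated: d(DG,HJNS)=157/4, d(HJNS,MY)=39
6. join DG+MY (d=125/4) ⇒ DGMY; edges |DG|=93/8, |MY|=109/8
  updated: d(DGMY,HJNS)=313/8
7. join DGMY+HJNS (d=313/8) ⇒ DGHJMNSY; edges |DGMY|=63/16, |HJNS|=107/16
final tree: (((D:4,G:4):93/8,(M:2,Y:2):109/8):63/16,((H:12,N:12):7/8,(J:3/2,S:3/2):91/8):107/16)
total length: 697/8

2,2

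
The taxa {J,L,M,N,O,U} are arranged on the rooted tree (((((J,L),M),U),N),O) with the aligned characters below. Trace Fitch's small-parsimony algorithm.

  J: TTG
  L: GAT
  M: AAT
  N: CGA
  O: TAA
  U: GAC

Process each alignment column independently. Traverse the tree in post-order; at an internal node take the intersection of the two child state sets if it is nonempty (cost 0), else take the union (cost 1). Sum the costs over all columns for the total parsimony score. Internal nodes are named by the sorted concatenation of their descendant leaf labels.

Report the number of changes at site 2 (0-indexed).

[col 0] JL: children J:{T}, L:{G} ∪→ {G,T}; cost 1
[col 0] JLM: children JL:{G,T}, M:{A} ∪→ {A,G,T}; cost 1
[col 0] JLMU: children JLM:{A,G,T}, U:{G} ∩→ {G}; cost 0
[col 0] JLMNU: children JLMU:{G}, N:{C} ∪→ {C,G}; cost 1
[col 0] JLMNOU: children JLMNU:{C,G}, O:{T} ∪→ {C,G,T}; cost 1
[col 1] JL: children J:{T}, L:{A} ∪→ {A,T}; cost 1
[col 1] JLM: children JL:{A,T}, M:{A} ∩→ {A}; cost 0
[col 1] JLMU: children JLM:{A}, U:{A} ∩→ {A}; cost 0
[col 1] JLMNU: children JLMU:{A}, N:{G} ∪→ {A,G}; cost 1
[col 1] JLMNOU: children JLMNU:{A,G}, O:{A} ∩→ {A}; cost 0
[col 2] JL: children J:{G}, L:{T} ∪→ {G,T}; cost 1
[col 2] JLM: children JL:{G,T}, M:{T} ∩→ {T}; cost 0
[col 2] JLMU: children JLM:{T}, U:{C} ∪→ {C,T}; cost 1
[col 2] JLMNU: children JLMU:{C,T}, N:{A} ∪→ {A,C,T}; cost 1
[col 2] JLMNOU: children JLMNU:{A,C,T}, O:{A} ∩→ {A}; cost 0
per-site changes: [4, 2, 3]; total = 9

3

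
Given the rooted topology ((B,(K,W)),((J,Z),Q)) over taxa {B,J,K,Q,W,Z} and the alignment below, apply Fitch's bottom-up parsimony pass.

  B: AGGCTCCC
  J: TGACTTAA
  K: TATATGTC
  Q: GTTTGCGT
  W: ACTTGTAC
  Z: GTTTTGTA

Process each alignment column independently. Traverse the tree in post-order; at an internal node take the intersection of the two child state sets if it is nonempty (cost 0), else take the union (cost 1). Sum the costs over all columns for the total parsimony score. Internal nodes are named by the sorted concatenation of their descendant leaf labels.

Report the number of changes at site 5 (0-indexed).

site 0, node KW: K={T} ∪ W={A} → {A,T} (+1)
site 0, node BKW: B={A} ∩ KW={A,T} → {A} (+0)
site 0, node JZ: J={T} ∪ Z={G} → {G,T} (+1)
site 0, node JQZ: JZ={G,T} ∩ Q={G} → {G} (+0)
site 0, node BJKQWZ: BKW={A} ∪ JQZ={G} → {A,G} (+1)
site 1, node KW: K={A} ∪ W={C} → {A,C} (+1)
site 1, node BKW: B={G} ∪ KW={A,C} → {A,C,G} (+1)
site 1, node JZ: J={G} ∪ Z={T} → {G,T} (+1)
site 1, node JQZ: JZ={G,T} ∩ Q={T} → {T} (+0)
site 1, node BJKQWZ: BKW={A,C,G} ∪ JQZ={T} → {A,C,G,T} (+1)
site 2, node KW: K={T} ∩ W={T} → {T} (+0)
site 2, node BKW: B={G} ∪ KW={T} → {G,T} (+1)
site 2, node JZ: J={A} ∪ Z={T} → {A,T} (+1)
site 2, node JQZ: JZ={A,T} ∩ Q={T} → {T} (+0)
site 2, node BJKQWZ: BKW={G,T} ∩ JQZ={T} → {T} (+0)
site 3, node KW: K={A} ∪ W={T} → {A,T} (+1)
site 3, node BKW: B={C} ∪ KW={A,T} → {A,C,T} (+1)
site 3, node JZ: J={C} ∪ Z={T} → {C,T} (+1)
site 3, node JQZ: JZ={C,T} ∩ Q={T} → {T} (+0)
site 3, node BJKQWZ: BKW={A,C,T} ∩ JQZ={T} → {T} (+0)
site 4, node KW: K={T} ∪ W={G} → {G,T} (+1)
site 4, node BKW: B={T} ∩ KW={G,T} → {T} (+0)
site 4, node JZ: J={T} ∩ Z={T} → {T} (+0)
site 4, node JQZ: JZ={T} ∪ Q={G} → {G,T} (+1)
site 4, node BJKQWZ: BKW={T} ∩ JQZ={G,T} → {T} (+0)
site 5, node KW: K={G} ∪ W={T} → {G,T} (+1)
site 5, node BKW: B={C} ∪ KW={G,T} → {C,G,T} (+1)
site 5, node JZ: J={T} ∪ Z={G} → {G,T} (+1)
site 5, node JQZ: JZ={G,T} ∪ Q={C} → {C,G,T} (+1)
site 5, node BJKQWZ: BKW={C,G,T} ∩ JQZ={C,G,T} → {C,G,T} (+0)
site 6, node KW: K={T} ∪ W={A} → {A,T} (+1)
site 6, node BKW: B={C} ∪ KW={A,T} → {A,C,T} (+1)
site 6, node JZ: J={A} ∪ Z={T} → {A,T} (+1)
site 6, node JQZ: JZ={A,T} ∪ Q={G} → {A,G,T} (+1)
site 6, node BJKQWZ: BKW={A,C,T} ∩ JQZ={A,G,T} → {A,T} (+0)
site 7, node KW: K={C} ∩ W={C} → {C} (+0)
site 7, node BKW: B={C} ∩ KW={C} → {C} (+0)
site 7, node JZ: J={A} ∩ Z={A} → {A} (+0)
site 7, node JQZ: JZ={A} ∪ Q={T} → {A,T} (+1)
site 7, node BJKQWZ: BKW={C} ∪ JQZ={A,T} → {A,C,T} (+1)
per-site changes: [3, 4, 2, 3, 2, 4, 4, 2]; total = 24

4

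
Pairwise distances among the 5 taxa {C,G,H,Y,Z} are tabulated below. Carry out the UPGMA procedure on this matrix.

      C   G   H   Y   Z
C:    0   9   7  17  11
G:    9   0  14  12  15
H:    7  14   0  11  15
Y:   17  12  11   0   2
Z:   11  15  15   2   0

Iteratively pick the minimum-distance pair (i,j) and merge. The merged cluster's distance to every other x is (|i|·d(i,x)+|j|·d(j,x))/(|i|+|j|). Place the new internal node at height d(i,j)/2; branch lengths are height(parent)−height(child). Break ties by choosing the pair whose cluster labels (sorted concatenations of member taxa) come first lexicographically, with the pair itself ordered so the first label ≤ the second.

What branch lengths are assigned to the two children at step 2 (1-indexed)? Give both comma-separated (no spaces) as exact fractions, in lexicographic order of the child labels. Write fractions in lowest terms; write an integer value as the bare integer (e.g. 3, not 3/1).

step 1: merge (Y,Z) at d=2; branch lengths Y→1, Z→1; new cluster YZ
  updated: d(C,YZ)=14, d(G,YZ)=27/2, d(H,YZ)=13
step 2: merge (C,H) at d=7; branch lengths C→7/2, H→7/2; new cluster CH
  updated: d(CH,G)=23/2, d(CH,YZ)=27/2
step 3: merge (CH,G) at d=23/2; branch lengths CH→9/4, G→23/4; new cluster CGH
  updated: d(CGH,YZ)=27/2
step 4: merge (CGH,YZ) at d=27/2; branch lengths CGH→1, YZ→23/4; new cluster CGHYZ
final tree: (((C:7/2,H:7/2):9/4,G:23/4):1,(Y:1,Z:1):23/4)
total length: 95/4

7/2,7/2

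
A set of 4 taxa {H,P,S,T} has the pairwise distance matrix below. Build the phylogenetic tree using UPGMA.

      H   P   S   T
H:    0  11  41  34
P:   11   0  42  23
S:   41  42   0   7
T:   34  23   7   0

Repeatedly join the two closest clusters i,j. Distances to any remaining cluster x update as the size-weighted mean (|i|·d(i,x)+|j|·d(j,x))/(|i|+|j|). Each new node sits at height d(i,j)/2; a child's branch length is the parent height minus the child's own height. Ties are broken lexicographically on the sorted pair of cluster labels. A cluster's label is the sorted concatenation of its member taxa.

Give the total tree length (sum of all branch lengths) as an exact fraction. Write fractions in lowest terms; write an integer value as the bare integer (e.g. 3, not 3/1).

step 1: merge (S,T) at d=7; branch lengths S→7/2, T→7/2; new cluster ST
  updated: d(H,ST)=75/2, d(P,ST)=65/2
step 2: merge (H,P) at d=11; branch lengths H→11/2, P→11/2; new cluster HP
  updated: d(HP,ST)=35
step 3: merge (HP,ST) at d=35; branch lengths HP→12, ST→14; new cluster HPST
final tree: ((H:11/2,P:11/2):12,(S:7/2,T:7/2):14)
total length: 44

44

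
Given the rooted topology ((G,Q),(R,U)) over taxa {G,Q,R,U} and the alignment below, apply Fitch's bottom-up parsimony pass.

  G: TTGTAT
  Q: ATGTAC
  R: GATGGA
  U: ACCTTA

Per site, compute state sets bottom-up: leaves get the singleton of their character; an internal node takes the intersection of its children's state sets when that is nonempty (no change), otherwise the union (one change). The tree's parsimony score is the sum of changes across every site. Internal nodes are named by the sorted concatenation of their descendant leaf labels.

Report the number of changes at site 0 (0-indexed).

[col 0] GQ: children G:{T}, Q:{A} ∪→ {A,T}; cost 1
[col 0] RU: children R:{G}, U:{A} ∪→ {A,G}; cost 1
[col 0] GQRU: children GQ:{A,T}, RU:{A,G} ∩→ {A}; cost 0
[col 1] GQ: children G:{T}, Q:{T} ∩→ {T}; cost 0
[col 1] RU: children R:{A}, U:{C} ∪→ {A,C}; cost 1
[col 1] GQRU: children GQ:{T}, RU:{A,C} ∪→ {A,C,T}; cost 1
[col 2] GQ: children G:{G}, Q:{G} ∩→ {G}; cost 0
[col 2] RU: children R:{T}, U:{C} ∪→ {C,T}; cost 1
[col 2] GQRU: children GQ:{G}, RU:{C,T} ∪→ {C,G,T}; cost 1
[col 3] GQ: children G:{T}, Q:{T} ∩→ {T}; cost 0
[col 3] RU: children R:{G}, U:{T} ∪→ {G,T}; cost 1
[col 3] GQRU: children GQ:{T}, RU:{G,T} ∩→ {T}; cost 0
[col 4] GQ: children G:{A}, Q:{A} ∩→ {A}; cost 0
[col 4] RU: children R:{G}, U:{T} ∪→ {G,T}; cost 1
[col 4] GQRU: children GQ:{A}, RU:{G,T} ∪→ {A,G,T}; cost 1
[col 5] GQ: children G:{T}, Q:{C} ∪→ {C,T}; cost 1
[col 5] RU: children R:{A}, U:{A} ∩→ {A}; cost 0
[col 5] GQRU: children GQ:{C,T}, RU:{A} ∪→ {A,C,T}; cost 1
per-site changes: [2, 2, 2, 1, 2, 2]; total = 11

2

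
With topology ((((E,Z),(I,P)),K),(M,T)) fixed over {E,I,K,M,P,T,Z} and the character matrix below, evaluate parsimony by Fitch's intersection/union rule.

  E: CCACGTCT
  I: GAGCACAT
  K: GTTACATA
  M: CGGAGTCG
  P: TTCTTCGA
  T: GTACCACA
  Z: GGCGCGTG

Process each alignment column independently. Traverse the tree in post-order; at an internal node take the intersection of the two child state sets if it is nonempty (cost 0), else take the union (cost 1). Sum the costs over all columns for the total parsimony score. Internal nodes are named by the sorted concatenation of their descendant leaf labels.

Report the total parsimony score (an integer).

EZ@0: {C} ∪ {G} = {C,G} (union, +1)
IP@0: {G} ∪ {T} = {G,T} (union, +1)
EIPZ@0: {C,G} ∩ {G,T} = {G} (intersection, +0)
EIKPZ@0: {G} ∩ {G} = {G} (intersection, +0)
MT@0: {C} ∪ {G} = {C,G} (union, +1)
EIKMPTZ@0: {G} ∩ {C,G} = {G} (intersection, +0)
EZ@1: {C} ∪ {G} = {C,G} (union, +1)
IP@1: {A} ∪ {T} = {A,T} (union, +1)
EIPZ@1: {C,G} ∪ {A,T} = {A,C,G,T} (union, +1)
EIKPZ@1: {A,C,G,T} ∩ {T} = {T} (intersection, +0)
MT@1: {G} ∪ {T} = {G,T} (union, +1)
EIKMPTZ@1: {T} ∩ {G,T} = {T} (intersection, +0)
EZ@2: {A} ∪ {C} = {A,C} (union, +1)
IP@2: {G} ∪ {C} = {C,G} (union, +1)
EIPZ@2: {A,C} ∩ {C,G} = {C} (intersection, +0)
EIKPZ@2: {C} ∪ {T} = {C,T} (union, +1)
MT@2: {G} ∪ {A} = {A,G} (union, +1)
EIKMPTZ@2: {C,T} ∪ {A,G} = {A,C,G,T} (union, +1)
EZ@3: {C} ∪ {G} = {C,G} (union, +1)
IP@3: {C} ∪ {T} = {C,T} (union, +1)
EIPZ@3: {C,G} ∩ {C,T} = {C} (intersection, +0)
EIKPZ@3: {C} ∪ {A} = {A,C} (union, +1)
MT@3: {A} ∪ {C} = {A,C} (union, +1)
EIKMPTZ@3: {A,C} ∩ {A,C} = {A,C} (intersection, +0)
EZ@4: {G} ∪ {C} = {C,G} (union, +1)
IP@4: {A} ∪ {T} = {A,T} (union, +1)
EIPZ@4: {C,G} ∪ {A,T} = {A,C,G,T} (union, +1)
EIKPZ@4: {A,C,G,T} ∩ {C} = {C} (intersection, +0)
MT@4: {G} ∪ {C} = {C,G} (union, +1)
EIKMPTZ@4: {C} ∩ {C,G} = {C} (intersection, +0)
EZ@5: {T} ∪ {G} = {G,T} (union, +1)
IP@5: {C} ∩ {C} = {C} (intersection, +0)
EIPZ@5: {G,T} ∪ {C} = {C,G,T} (union, +1)
EIKPZ@5: {C,G,T} ∪ {A} = {A,C,G,T} (union, +1)
MT@5: {T} ∪ {A} = {A,T} (union, +1)
EIKMPTZ@5: {A,C,G,T} ∩ {A,T} = {A,T} (intersection, +0)
EZ@6: {C} ∪ {T} = {C,T} (union, +1)
IP@6: {A} ∪ {G} = {A,G} (union, +1)
EIPZ@6: {C,T} ∪ {A,G} = {A,C,G,T} (union, +1)
EIKPZ@6: {A,C,G,T} ∩ {T} = {T} (intersection, +0)
MT@6: {C} ∩ {C} = {C} (intersection, +0)
EIKMPTZ@6: {T} ∪ {C} = {C,T} (union, +1)
EZ@7: {T} ∪ {G} = {G,T} (union, +1)
IP@7: {T} ∪ {A} = {A,T} (union, +1)
EIPZ@7: {G,T} ∩ {A,T} = {T} (intersection, +0)
EIKPZ@7: {T} ∪ {A} = {A,T} (union, +1)
MT@7: {G} ∪ {A} = {A,G} (union, +1)
EIKMPTZ@7: {A,T} ∩ {A,G} = {A} (intersection, +0)
per-site changes: [3, 4, 5, 4, 4, 4, 4, 4]; total = 32

32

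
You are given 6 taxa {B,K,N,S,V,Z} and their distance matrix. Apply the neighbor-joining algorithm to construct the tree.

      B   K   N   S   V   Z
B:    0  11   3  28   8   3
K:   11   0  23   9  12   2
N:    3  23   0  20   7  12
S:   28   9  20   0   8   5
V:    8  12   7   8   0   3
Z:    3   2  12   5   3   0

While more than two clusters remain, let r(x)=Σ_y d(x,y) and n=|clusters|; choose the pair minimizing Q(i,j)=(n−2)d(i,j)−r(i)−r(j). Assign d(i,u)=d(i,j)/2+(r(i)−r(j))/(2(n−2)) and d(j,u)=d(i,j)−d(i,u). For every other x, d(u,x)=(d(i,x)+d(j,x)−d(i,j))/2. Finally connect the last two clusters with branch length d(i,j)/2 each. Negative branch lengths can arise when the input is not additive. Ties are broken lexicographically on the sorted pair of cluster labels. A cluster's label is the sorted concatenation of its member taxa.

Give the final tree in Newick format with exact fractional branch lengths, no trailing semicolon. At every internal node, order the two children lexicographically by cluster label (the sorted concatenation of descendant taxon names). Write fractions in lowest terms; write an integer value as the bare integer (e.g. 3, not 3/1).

(((((B:0,N:3):13/2,V:-1/2):19/4,Z:-13/4):9/4,K:27/8):45/16,S:45/16)

iteration 1: select B,N (d=3, Q=-106); attach at lengths (0, 3); label the merged cluster BN
  updated: d(BN,K)=31/2, d(BN,S)=45/2, d(BN,V)=6, d(BN,Z)=6
iteration 2: select BN,V (d=6, Q=-61); attach at lengths (13/2, -1/2); label the merged cluster BNV
  updated: d(BNV,K)=43/4, d(BNV,S)=49/4, d(BNV,Z)=3/2
iteration 3: select BNV,Z (d=3/2, Q=-30); attach at lengths (19/4, -13/4); label the merged cluster BNVZ
  updated: d(BNVZ,K)=45/8, d(BNVZ,S)=63/8
iteration 4: select BNVZ,K (d=45/8, Q=-45/2); attach at lengths (9/4, 27/8); label the merged cluster BKNVZ
  updated: d(BKNVZ,S)=45/8
iteration 5: select BKNVZ,S (d=45/8); attach at lengths (45/16, 45/16); label the merged cluster BKNSVZ
final tree: (((((B:0,N:3):13/2,V:-1/2):19/4,Z:-13/4):9/4,K:27/8):45/16,S:45/16)
total length: 87/4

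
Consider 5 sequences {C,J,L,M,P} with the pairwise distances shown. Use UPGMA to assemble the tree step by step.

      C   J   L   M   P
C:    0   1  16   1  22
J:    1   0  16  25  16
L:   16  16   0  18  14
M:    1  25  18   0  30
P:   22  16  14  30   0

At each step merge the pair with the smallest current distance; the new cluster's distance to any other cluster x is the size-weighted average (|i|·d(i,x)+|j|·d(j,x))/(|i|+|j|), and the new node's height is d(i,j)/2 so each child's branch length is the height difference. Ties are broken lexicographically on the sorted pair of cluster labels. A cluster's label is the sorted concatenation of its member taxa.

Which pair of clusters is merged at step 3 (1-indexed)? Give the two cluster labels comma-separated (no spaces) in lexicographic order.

iteration 1: select C,J (d=1); attach at lengths (1/2, 1/2); label the merged cluster CJ
  updated: d(CJ,L)=16, d(CJ,M)=13, d(CJ,P)=19
iteration 2: select CJ,M (d=13); attach at lengths (6, 13/2); label the merged cluster CJM
  updated: d(CJM,L)=50/3, d(CJM,P)=68/3
iteration 3: select L,P (d=14); attach at lengths (7, 7); label the merged cluster LP
  updated: d(CJM,LP)=59/3
iteration 4: select CJM,LP (d=59/3); attach at lengths (10/3, 17/6); label the merged cluster CJLMP
final tree: (((C:1/2,J:1/2):6,M:13/2):10/3,(L:7,P:7):17/6)
total length: 101/3

L,P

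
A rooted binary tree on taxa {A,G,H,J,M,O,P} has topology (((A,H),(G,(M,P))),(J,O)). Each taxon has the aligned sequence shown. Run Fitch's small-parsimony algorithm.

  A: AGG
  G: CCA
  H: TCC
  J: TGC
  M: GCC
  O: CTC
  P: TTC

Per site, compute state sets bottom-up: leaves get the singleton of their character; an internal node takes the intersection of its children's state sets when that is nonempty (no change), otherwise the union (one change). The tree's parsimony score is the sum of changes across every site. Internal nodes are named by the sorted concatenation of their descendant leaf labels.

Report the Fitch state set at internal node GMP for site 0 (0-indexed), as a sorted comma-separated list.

site 0, node AH: A={A} ∪ H={T} → {A,T} (+1)
site 0, node MP: M={G} ∪ P={T} → {G,T} (+1)
site 0, node GMP: G={C} ∪ MP={G,T} → {C,G,T} (+1)
site 0, node AGHMP: AH={A,T} ∩ GMP={C,G,T} → {T} (+0)
site 0, node JO: J={T} ∪ O={C} → {C,T} (+1)
site 0, node AGHJMOP: AGHMP={T} ∩ JO={C,T} → {T} (+0)
site 1, node AH: A={G} ∪ H={C} → {C,G} (+1)
site 1, node MP: M={C} ∪ P={T} → {C,T} (+1)
site 1, node GMP: G={C} ∩ MP={C,T} → {C} (+0)
site 1, node AGHMP: AH={C,G} ∩ GMP={C} → {C} (+0)
site 1, node JO: J={G} ∪ O={T} → {G,T} (+1)
site 1, node AGHJMOP: AGHMP={C} ∪ JO={G,T} → {C,G,T} (+1)
site 2, node AH: A={G} ∪ H={C} → {C,G} (+1)
site 2, node MP: M={C} ∩ P={C} → {C} (+0)
site 2, node GMP: G={A} ∪ MP={C} → {A,C} (+1)
site 2, node AGHMP: AH={C,G} ∩ GMP={A,C} → {C} (+0)
site 2, node JO: J={C} ∩ O={C} → {C} (+0)
site 2, node AGHJMOP: AGHMP={C} ∩ JO={C} → {C} (+0)
per-site changes: [4, 4, 2]; total = 10

C,G,T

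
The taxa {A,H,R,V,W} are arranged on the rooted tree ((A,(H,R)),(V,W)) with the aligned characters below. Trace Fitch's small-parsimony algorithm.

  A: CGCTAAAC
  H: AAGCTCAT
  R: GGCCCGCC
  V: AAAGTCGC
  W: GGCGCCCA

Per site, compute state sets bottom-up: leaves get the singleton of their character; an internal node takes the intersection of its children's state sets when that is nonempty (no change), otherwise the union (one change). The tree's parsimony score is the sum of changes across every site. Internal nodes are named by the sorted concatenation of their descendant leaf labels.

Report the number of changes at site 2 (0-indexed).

2

HR@0: {A} ∪ {G} = {A,G} (union, +1)
AHR@0: {C} ∪ {A,G} = {A,C,G} (union, +1)
VW@0: {A} ∪ {G} = {A,G} (union, +1)
AHRVW@0: {A,C,G} ∩ {A,G} = {A,G} (intersection, +0)
HR@1: {A} ∪ {G} = {A,G} (union, +1)
AHR@1: {G} ∩ {A,G} = {G} (intersection, +0)
VW@1: {A} ∪ {G} = {A,G} (union, +1)
AHRVW@1: {G} ∩ {A,G} = {G} (intersection, +0)
HR@2: {G} ∪ {C} = {C,G} (union, +1)
AHR@2: {C} ∩ {C,G} = {C} (intersection, +0)
VW@2: {A} ∪ {C} = {A,C} (union, +1)
AHRVW@2: {C} ∩ {A,C} = {C} (intersection, +0)
HR@3: {C} ∩ {C} = {C} (intersection, +0)
AHR@3: {T} ∪ {C} = {C,T} (union, +1)
VW@3: {G} ∩ {G} = {G} (intersection, +0)
AHRVW@3: {C,T} ∪ {G} = {C,G,T} (union, +1)
HR@4: {T} ∪ {C} = {C,T} (union, +1)
AHR@4: {A} ∪ {C,T} = {A,C,T} (union, +1)
VW@4: {T} ∪ {C} = {C,T} (union, +1)
AHRVW@4: {A,C,T} ∩ {C,T} = {C,T} (intersection, +0)
HR@5: {C} ∪ {G} = {C,G} (union, +1)
AHR@5: {A} ∪ {C,G} = {A,C,G} (union, +1)
VW@5: {C} ∩ {C} = {C} (intersection, +0)
AHRVW@5: {A,C,G} ∩ {C} = {C} (intersection, +0)
HR@6: {A} ∪ {C} = {A,C} (union, +1)
AHR@6: {A} ∩ {A,C} = {A} (intersection, +0)
VW@6: {G} ∪ {C} = {C,G} (union, +1)
AHRVW@6: {A} ∪ {C,G} = {A,C,G} (union, +1)
HR@7: {T} ∪ {C} = {C,T} (union, +1)
AHR@7: {C} ∩ {C,T} = {C} (intersection, +0)
VW@7: {C} ∪ {A} = {A,C} (union, +1)
AHRVW@7: {C} ∩ {A,C} = {C} (intersection, +0)
per-site changes: [3, 2, 2, 2, 3, 2, 3, 2]; total = 19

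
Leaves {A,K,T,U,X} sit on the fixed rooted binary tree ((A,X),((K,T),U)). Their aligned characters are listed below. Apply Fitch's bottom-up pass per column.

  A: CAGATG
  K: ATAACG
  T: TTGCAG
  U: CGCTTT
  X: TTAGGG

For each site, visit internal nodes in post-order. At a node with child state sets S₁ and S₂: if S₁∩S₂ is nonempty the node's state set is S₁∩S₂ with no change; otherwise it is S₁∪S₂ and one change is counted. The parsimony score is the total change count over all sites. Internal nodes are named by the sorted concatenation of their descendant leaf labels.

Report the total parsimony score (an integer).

15

[col 0] AX: children A:{C}, X:{T} ∪→ {C,T}; cost 1
[col 0] KT: children K:{A}, T:{T} ∪→ {A,T}; cost 1
[col 0] KTU: children KT:{A,T}, U:{C} ∪→ {A,C,T}; cost 1
[col 0] AKTUX: children AX:{C,T}, KTU:{A,C,T} ∩→ {C,T}; cost 0
[col 1] AX: children A:{A}, X:{T} ∪→ {A,T}; cost 1
[col 1] KT: children K:{T}, T:{T} ∩→ {T}; cost 0
[col 1] KTU: children KT:{T}, U:{G} ∪→ {G,T}; cost 1
[col 1] AKTUX: children AX:{A,T}, KTU:{G,T} ∩→ {T}; cost 0
[col 2] AX: children A:{G}, X:{A} ∪→ {A,G}; cost 1
[col 2] KT: children K:{A}, T:{G} ∪→ {A,G}; cost 1
[col 2] KTU: children KT:{A,G}, U:{C} ∪→ {A,C,G}; cost 1
[col 2] AKTUX: children AX:{A,G}, KTU:{A,C,G} ∩→ {A,G}; cost 0
[col 3] AX: children A:{A}, X:{G} ∪→ {A,G}; cost 1
[col 3] KT: children K:{A}, T:{C} ∪→ {A,C}; cost 1
[col 3] KTU: children KT:{A,C}, U:{T} ∪→ {A,C,T}; cost 1
[col 3] AKTUX: children AX:{A,G}, KTU:{A,C,T} ∩→ {A}; cost 0
[col 4] AX: children A:{T}, X:{G} ∪→ {G,T}; cost 1
[col 4] KT: children K:{C}, T:{A} ∪→ {A,C}; cost 1
[col 4] KTU: children KT:{A,C}, U:{T} ∪→ {A,C,T}; cost 1
[col 4] AKTUX: children AX:{G,T}, KTU:{A,C,T} ∩→ {T}; cost 0
[col 5] AX: children A:{G}, X:{G} ∩→ {G}; cost 0
[col 5] KT: children K:{G}, T:{G} ∩→ {G}; cost 0
[col 5] KTU: children KT:{G}, U:{T} ∪→ {G,T}; cost 1
[col 5] AKTUX: children AX:{G}, KTU:{G,T} ∩→ {G}; cost 0
per-site changes: [3, 2, 3, 3, 3, 1]; total = 15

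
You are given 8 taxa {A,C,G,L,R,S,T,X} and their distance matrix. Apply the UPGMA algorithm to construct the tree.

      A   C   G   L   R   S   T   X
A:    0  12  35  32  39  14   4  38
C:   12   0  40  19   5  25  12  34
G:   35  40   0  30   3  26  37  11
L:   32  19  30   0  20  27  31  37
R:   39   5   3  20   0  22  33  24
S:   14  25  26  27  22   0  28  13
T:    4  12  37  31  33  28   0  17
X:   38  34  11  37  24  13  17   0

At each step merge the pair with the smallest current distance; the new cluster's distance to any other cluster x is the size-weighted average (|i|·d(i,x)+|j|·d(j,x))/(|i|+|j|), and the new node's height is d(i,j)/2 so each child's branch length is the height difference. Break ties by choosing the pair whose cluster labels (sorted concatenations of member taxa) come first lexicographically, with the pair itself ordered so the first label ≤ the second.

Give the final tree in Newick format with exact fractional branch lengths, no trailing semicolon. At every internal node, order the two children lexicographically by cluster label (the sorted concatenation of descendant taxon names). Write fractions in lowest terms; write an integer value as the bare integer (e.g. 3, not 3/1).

step 1: merge (G,R) at d=3; branch lengths G→3/2, R→3/2; new cluster GR
  updated: d(A,GR)=37, d(C,GR)=45/2, d(GR,L)=25, d(GR,S)=24, d(GR,T)=35, d(GR,X)=35/2
step 2: merge (A,T) at d=4; branch lengths A→2, T→2; new cluster AT
  updated: d(AT,C)=12, d(AT,GR)=36, d(AT,L)=63/2, d(AT,S)=21, d(AT,X)=55/2
step 3: merge (AT,C) at d=12; branch lengths AT→4, C→6; new cluster ACT
  updated: d(ACT,GR)=63/2, d(ACT,L)=82/3, d(ACT,S)=67/3, d(ACT,X)=89/3
step 4: merge (S,X) at d=13; branch lengths S→13/2, X→13/2; new cluster SX
  updated: d(ACT,SX)=26, d(GR,SX)=83/4, d(L,SX)=32
step 5: merge (GR,SX) at d=83/4; branch lengths GR→71/8, SX→31/8; new cluster GRSX
  updated: d(ACT,GRSX)=115/4, d(GRSX,L)=57/2
step 6: merge (ACT,L) at d=82/3; branch lengths ACT→23/3, L→41/3; new cluster ACLT
  updated: d(ACLT,GRSX)=459/16
step 7: merge (ACLT,GRSX) at d=459/16; branch lengths ACLT→65/96, GRSX→127/32; new cluster ACGLRSTX
final tree: ((((A:2,T:2):4,C:6):23/3,L:41/3):65/96,((G:3/2,R:3/2):71/8,(S:13/2,X:13/2):31/8):127/32)
total length: 3299/48

((((A:2,T:2):4,C:6):23/3,L:41/3):65/96,((G:3/2,R:3/2):71/8,(S:13/2,X:13/2):31/8):127/32)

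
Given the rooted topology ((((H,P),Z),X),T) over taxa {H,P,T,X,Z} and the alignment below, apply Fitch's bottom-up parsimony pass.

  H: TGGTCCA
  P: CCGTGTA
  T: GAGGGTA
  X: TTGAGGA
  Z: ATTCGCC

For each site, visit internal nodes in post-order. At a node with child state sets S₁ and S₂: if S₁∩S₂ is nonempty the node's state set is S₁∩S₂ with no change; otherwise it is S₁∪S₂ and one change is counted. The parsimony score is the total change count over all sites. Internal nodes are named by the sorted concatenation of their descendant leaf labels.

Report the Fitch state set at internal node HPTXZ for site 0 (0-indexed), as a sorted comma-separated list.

G,T

site 0, node HP: H={T} ∪ P={C} → {C,T} (+1)
site 0, node HPZ: HP={C,T} ∪ Z={A} → {A,C,T} (+1)
site 0, node HPXZ: HPZ={A,C,T} ∩ X={T} → {T} (+0)
site 0, node HPTXZ: HPXZ={T} ∪ T={G} → {G,T} (+1)
site 1, node HP: H={G} ∪ P={C} → {C,G} (+1)
site 1, node HPZ: HP={C,G} ∪ Z={T} → {C,G,T} (+1)
site 1, node HPXZ: HPZ={C,G,T} ∩ X={T} → {T} (+0)
site 1, node HPTXZ: HPXZ={T} ∪ T={A} → {A,T} (+1)
site 2, node HP: H={G} ∩ P={G} → {G} (+0)
site 2, node HPZ: HP={G} ∪ Z={T} → {G,T} (+1)
site 2, node HPXZ: HPZ={G,T} ∩ X={G} → {G} (+0)
site 2, node HPTXZ: HPXZ={G} ∩ T={G} → {G} (+0)
site 3, node HP: H={T} ∩ P={T} → {T} (+0)
site 3, node HPZ: HP={T} ∪ Z={C} → {C,T} (+1)
site 3, node HPXZ: HPZ={C,T} ∪ X={A} → {A,C,T} (+1)
site 3, node HPTXZ: HPXZ={A,C,T} ∪ T={G} → {A,C,G,T} (+1)
site 4, node HP: H={C} ∪ P={G} → {C,G} (+1)
site 4, node HPZ: HP={C,G} ∩ Z={G} → {G} (+0)
site 4, node HPXZ: HPZ={G} ∩ X={G} → {G} (+0)
site 4, node HPTXZ: HPXZ={G} ∩ T={G} → {G} (+0)
site 5, node HP: H={C} ∪ P={T} → {C,T} (+1)
site 5, node HPZ: HP={C,T} ∩ Z={C} → {C} (+0)
site 5, node HPXZ: HPZ={C} ∪ X={G} → {C,G} (+1)
site 5, node HPTXZ: HPXZ={C,G} ∪ T={T} → {C,G,T} (+1)
site 6, node HP: H={A} ∩ P={A} → {A} (+0)
site 6, node HPZ: HP={A} ∪ Z={C} → {A,C} (+1)
site 6, node HPXZ: HPZ={A,C} ∩ X={A} → {A} (+0)
site 6, node HPTXZ: HPXZ={A} ∩ T={A} → {A} (+0)
per-site changes: [3, 3, 1, 3, 1, 3, 1]; total = 15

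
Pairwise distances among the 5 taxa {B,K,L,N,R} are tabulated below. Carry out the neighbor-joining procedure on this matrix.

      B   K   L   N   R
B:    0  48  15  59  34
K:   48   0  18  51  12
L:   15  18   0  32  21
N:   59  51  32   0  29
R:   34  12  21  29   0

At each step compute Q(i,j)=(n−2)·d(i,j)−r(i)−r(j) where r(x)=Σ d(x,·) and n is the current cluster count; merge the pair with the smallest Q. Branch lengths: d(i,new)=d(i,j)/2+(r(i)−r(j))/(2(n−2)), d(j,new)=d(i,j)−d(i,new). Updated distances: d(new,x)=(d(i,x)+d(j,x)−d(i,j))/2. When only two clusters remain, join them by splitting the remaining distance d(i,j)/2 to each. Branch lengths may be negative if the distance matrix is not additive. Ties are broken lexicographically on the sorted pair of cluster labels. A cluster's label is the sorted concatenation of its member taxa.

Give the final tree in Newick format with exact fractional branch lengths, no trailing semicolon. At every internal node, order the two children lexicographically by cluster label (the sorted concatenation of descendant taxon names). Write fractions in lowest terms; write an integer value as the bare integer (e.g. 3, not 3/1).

1. join B+L (d=15, Q=-197) ⇒ BL; edges |B|=115/6, |L|=-25/6
  updated: d(BL,K)=51/2, d(BL,N)=38, d(BL,R)=20
2. join BL+N (d=38, Q=-251/2) ⇒ BLN; edges |BL|=83/8, |N|=221/8
  updated: d(BLN,K)=77/4, d(BLN,R)=11/2
3. join BLN+K (d=77/4, Q=-147/4) ⇒ BKLN; edges |BLN|=51/8, |K|=103/8
  updated: d(BKLN,R)=-7/8
4. join BKLN+R (d=-7/8) ⇒ BKLNR; edges |BKLN|=-7/16, |R|=-7/16
final tree: ((((B:115/6,L:-25/6):83/8,N:221/8):51/8,K:103/8):-7/16,R:-7/16)
total length: 571/8

((((B:115/6,L:-25/6):83/8,N:221/8):51/8,K:103/8):-7/16,R:-7/16)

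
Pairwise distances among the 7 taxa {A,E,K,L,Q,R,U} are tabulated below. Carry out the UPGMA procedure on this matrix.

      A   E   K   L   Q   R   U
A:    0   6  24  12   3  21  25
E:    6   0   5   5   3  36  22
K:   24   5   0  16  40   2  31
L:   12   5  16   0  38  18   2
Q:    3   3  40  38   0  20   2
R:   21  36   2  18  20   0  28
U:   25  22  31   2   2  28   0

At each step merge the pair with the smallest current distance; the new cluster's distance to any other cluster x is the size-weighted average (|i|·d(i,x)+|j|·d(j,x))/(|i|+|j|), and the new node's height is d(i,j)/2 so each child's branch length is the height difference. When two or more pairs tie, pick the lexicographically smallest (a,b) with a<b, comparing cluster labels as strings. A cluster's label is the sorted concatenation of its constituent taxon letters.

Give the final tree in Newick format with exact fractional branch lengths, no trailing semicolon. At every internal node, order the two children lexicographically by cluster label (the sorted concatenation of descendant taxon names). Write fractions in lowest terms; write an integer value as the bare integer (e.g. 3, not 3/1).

step 1: merge (K,R) at d=2; branch lengths K→1, R→1; new cluster KR
  updated: d(A,KR)=45/2, d(E,KR)=41/2, d(KR,L)=17, d(KR,Q)=30, d(KR,U)=59/2
step 2: merge (L,U) at d=2; branch lengths L→1, U→1; new cluster LU
  updated: d(A,LU)=37/2, d(E,LU)=27/2, d(KR,LU)=93/4, d(LU,Q)=20
step 3: merge (A,Q) at d=3; branch lengths A→3/2, Q→3/2; new cluster AQ
  updated: d(AQ,E)=9/2, d(AQ,KR)=105/4, d(AQ,LU)=77/4
step 4: merge (AQ,E) at d=9/2; branch lengths AQ→3/4, E→9/4; new cluster AEQ
  updated: d(AEQ,KR)=73/3, d(AEQ,LU)=52/3
step 5: merge (AEQ,LU) at d=52/3; branch lengths AEQ→77/12, LU→23/3; new cluster AELQU
  updated: d(AELQU,KR)=239/10
step 6: merge (AELQU,KR) at d=239/10; branch lengths AELQU→197/60, KR→219/20; new cluster AEKLQRU
final tree: ((((A:3/2,Q:3/2):3/4,E:9/4):77/12,(L:1,U:1):23/3):197/60,(K:1,R:1):219/20)
total length: 2299/60

((((A:3/2,Q:3/2):3/4,E:9/4):77/12,(L:1,U:1):23/3):197/60,(K:1,R:1):219/20)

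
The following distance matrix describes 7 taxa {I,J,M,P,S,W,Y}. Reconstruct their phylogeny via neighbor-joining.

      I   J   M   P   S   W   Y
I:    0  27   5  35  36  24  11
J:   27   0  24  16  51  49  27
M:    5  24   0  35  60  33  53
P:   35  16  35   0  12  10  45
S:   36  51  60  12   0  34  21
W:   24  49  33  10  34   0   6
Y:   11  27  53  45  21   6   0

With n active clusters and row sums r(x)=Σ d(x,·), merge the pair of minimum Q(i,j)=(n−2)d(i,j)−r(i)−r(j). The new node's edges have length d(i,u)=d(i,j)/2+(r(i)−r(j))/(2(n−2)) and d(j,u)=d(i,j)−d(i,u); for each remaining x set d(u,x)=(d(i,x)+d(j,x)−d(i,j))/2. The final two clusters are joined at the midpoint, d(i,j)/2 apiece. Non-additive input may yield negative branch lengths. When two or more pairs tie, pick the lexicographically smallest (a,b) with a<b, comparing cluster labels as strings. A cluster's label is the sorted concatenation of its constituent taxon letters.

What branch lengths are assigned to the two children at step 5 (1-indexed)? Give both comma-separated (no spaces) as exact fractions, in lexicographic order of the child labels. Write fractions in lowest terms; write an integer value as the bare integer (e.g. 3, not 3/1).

1. join I+M (d=5, Q=-323) ⇒ IM; edges |I|=-47/10, |M|=97/10
  updated: d(IM,J)=23, d(IM,P)=65/2, d(IM,S)=91/2, d(IM,W)=26, d(IM,Y)=59/2
2. join P+S (d=12, Q=-231) ⇒ PS; edges |P|=0, |S|=12
  updated: d(IM,PS)=33, d(J,PS)=55/2, d(PS,W)=16, d(PS,Y)=27
3. join IM+J (d=23, Q=-169) ⇒ IJM; edges |IM|=9, |J|=14
  updated: d(IJM,PS)=75/4, d(IJM,W)=26, d(IJM,Y)=67/4
4. join IJM+PS (d=75/4, Q=-343/4) ⇒ IJMPS; edges |IJM|=149/16, |PS|=151/16
  updated: d(IJMPS,W)=93/8, d(IJMPS,Y)=25/2
5. join IJMPS+W (d=93/8, Q=-241/8) ⇒ IJMPSW; edges |IJMPS|=145/16, |W|=41/16
  updated: d(IJMPSW,Y)=55/16
6. join IJMPSW+Y (d=55/16) ⇒ IJMPSWY; edges |IJMPSW|=55/32, |Y|=55/32
final tree: (((((I:-47/10,M:97/10):9,J:14):149/16,(P:0,S:12):151/16):145/16,W:41/16):55/32,Y:55/32)
total length: 1181/16

145/16,41/16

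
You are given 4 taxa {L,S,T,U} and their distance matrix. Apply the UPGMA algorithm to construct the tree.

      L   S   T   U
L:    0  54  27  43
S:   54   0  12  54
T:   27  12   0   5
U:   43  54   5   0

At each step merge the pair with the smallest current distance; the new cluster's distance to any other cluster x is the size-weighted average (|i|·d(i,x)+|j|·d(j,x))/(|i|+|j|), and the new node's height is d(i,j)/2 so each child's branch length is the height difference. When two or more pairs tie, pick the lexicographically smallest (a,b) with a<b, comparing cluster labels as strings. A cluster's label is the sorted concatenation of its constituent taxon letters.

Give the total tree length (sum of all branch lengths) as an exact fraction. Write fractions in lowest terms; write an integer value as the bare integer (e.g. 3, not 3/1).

iteration 1: select T,U (d=5); attach at lengths (5/2, 5/2); label the merged cluster TU
  updated: d(L,TU)=35, d(S,TU)=33
iteration 2: select S,TU (d=33); attach at lengths (33/2, 14); label the merged cluster STU
  updated: d(L,STU)=124/3
iteration 3: select L,STU (d=124/3); attach at lengths (62/3, 25/6); label the merged cluster LSTU
final tree: (L:62/3,(S:33/2,(T:5/2,U:5/2):14):25/6)
total length: 181/3

181/3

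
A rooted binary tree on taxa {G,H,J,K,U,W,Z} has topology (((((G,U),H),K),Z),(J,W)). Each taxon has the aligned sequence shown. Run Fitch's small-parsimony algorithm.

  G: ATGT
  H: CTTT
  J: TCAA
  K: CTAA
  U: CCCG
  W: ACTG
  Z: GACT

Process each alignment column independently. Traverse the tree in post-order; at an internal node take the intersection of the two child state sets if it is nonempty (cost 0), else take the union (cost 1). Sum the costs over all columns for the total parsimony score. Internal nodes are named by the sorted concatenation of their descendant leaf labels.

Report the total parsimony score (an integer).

[col 0] GU: children G:{A}, U:{C} ∪→ {A,C}; cost 1
[col 0] GHU: children GU:{A,C}, H:{C} ∩→ {C}; cost 0
[col 0] GHKU: children GHU:{C}, K:{C} ∩→ {C}; cost 0
[col 0] GHKUZ: children GHKU:{C}, Z:{G} ∪→ {C,G}; cost 1
[col 0] JW: children J:{T}, W:{A} ∪→ {A,T}; cost 1
[col 0] GHJKUWZ: children GHKUZ:{C,G}, JW:{A,T} ∪→ {A,C,G,T}; cost 1
[col 1] GU: children G:{T}, U:{C} ∪→ {C,T}; cost 1
[col 1] GHU: children GU:{C,T}, H:{T} ∩→ {T}; cost 0
[col 1] GHKU: children GHU:{T}, K:{T} ∩→ {T}; cost 0
[col 1] GHKUZ: children GHKU:{T}, Z:{A} ∪→ {A,T}; cost 1
[col 1] JW: children J:{C}, W:{C} ∩→ {C}; cost 0
[col 1] GHJKUWZ: children GHKUZ:{A,T}, JW:{C} ∪→ {A,C,T}; cost 1
[col 2] GU: children G:{G}, U:{C} ∪→ {C,G}; cost 1
[col 2] GHU: children GU:{C,G}, H:{T} ∪→ {C,G,T}; cost 1
[col 2] GHKU: children GHU:{C,G,T}, K:{A} ∪→ {A,C,G,T}; cost 1
[col 2] GHKUZ: children GHKU:{A,C,G,T}, Z:{C} ∩→ {C}; cost 0
[col 2] JW: children J:{A}, W:{T} ∪→ {A,T}; cost 1
[col 2] GHJKUWZ: children GHKUZ:{C}, JW:{A,T} ∪→ {A,C,T}; cost 1
[col 3] GU: children G:{T}, U:{G} ∪→ {G,T}; cost 1
[col 3] GHU: children GU:{G,T}, H:{T} ∩→ {T}; cost 0
[col 3] GHKU: children GHU:{T}, K:{A} ∪→ {A,T}; cost 1
[col 3] GHKUZ: children GHKU:{A,T}, Z:{T} ∩→ {T}; cost 0
[col 3] JW: children J:{A}, W:{G} ∪→ {A,G}; cost 1
[col 3] GHJKUWZ: children GHKUZ:{T}, JW:{A,G} ∪→ {A,G,T}; cost 1
per-site changes: [4, 3, 5, 4]; total = 16

16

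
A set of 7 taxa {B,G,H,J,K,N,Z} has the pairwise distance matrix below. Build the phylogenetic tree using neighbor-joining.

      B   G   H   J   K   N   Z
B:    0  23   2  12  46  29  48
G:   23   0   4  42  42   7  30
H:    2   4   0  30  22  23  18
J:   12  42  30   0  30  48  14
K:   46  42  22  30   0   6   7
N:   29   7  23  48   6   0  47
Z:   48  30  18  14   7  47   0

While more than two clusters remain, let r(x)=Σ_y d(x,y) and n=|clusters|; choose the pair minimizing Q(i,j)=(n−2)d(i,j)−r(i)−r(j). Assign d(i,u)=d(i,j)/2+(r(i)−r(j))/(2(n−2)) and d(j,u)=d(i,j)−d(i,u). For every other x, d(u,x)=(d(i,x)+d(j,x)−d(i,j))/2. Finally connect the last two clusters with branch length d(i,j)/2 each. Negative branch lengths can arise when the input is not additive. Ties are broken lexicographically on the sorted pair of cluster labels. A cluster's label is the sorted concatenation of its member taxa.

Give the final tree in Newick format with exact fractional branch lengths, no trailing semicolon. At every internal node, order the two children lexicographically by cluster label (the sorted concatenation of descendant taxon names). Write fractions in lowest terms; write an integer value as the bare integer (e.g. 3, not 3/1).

iteration 1: select K,N (d=6, Q=-283); attach at lengths (23/10, 37/10); label the merged cluster KN
  updated: d(B,KN)=69/2, d(G,KN)=43/2, d(H,KN)=39/2, d(J,KN)=36, d(KN,Z)=24
iteration 2: select J,Z (d=14, Q=-212); attach at lengths (7, 7); label the merged cluster JZ
  updated: d(B,JZ)=23, d(G,JZ)=29, d(H,JZ)=17, d(JZ,KN)=23
iteration 3: select JZ,KN (d=23, Q=-243/2); attach at lengths (125/12, 151/12); label the merged cluster JKNZ
  updated: d(B,JKNZ)=69/4, d(G,JKNZ)=55/4, d(H,JKNZ)=27/4
iteration 4: select B,H (d=2, Q=-51); attach at lengths (67/8, -51/8); label the merged cluster BH
  updated: d(BH,G)=25/2, d(BH,JKNZ)=11
iteration 5: select BH,G (d=25/2, Q=-149/4); attach at lengths (39/8, 61/8); label the merged cluster BGH
  updated: d(BGH,JKNZ)=49/8
iteration 6: select BGH,JKNZ (d=49/8); attach at lengths (49/16, 49/16); label the merged cluster BGHJKNZ
final tree: (((B:67/8,H:-51/8):39/8,G:61/8):49/16,((J:7,Z:7):125/12,(K:23/10,N:37/10):151/12):49/16)
total length: 509/8

(((B:67/8,H:-51/8):39/8,G:61/8):49/16,((J:7,Z:7):125/12,(K:23/10,N:37/10):151/12):49/16)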